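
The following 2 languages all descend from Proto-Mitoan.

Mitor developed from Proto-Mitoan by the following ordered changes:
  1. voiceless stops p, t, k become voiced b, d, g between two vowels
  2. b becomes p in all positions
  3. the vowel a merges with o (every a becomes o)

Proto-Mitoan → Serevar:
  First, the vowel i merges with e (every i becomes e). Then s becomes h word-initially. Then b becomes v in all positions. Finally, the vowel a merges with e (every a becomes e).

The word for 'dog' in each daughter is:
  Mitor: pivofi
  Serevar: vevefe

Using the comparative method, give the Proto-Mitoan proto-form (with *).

*bivafi

Position 2: Mitor has i, Serevar has e. Mitor preserves i here (none of its changes turn any other segment into i), so the proto-segment is *i.
Position 4: Mitor has o, Serevar has e. Taking the neighbouring segments as reconstructed: Mitor o could go back to *a or *o; Serevar e could go back to *a or *e or *i — the one source consistent with every daughter is *a.
This points to *bivafi. Verify forward in each daughter:
Mitor: *bivafi
  bivafi (rule 1 does not apply)
  bivafi → pivafi   [unconditioned shift]
  pivafi → pivofi   [vowel merger]
  giving Mitor pivofi.
Serevar: start from *bivafi.
  rule 1 (vowel merger): bivafi → bevafe
  rule 2: no change — bevafe
  rule 3 (unconditioned shift): bevafe → vevafe
  rule 4 (vowel merger): vevafe → vevefe
  ⇒ Serevar vevefe
*bivafi is the unique common source.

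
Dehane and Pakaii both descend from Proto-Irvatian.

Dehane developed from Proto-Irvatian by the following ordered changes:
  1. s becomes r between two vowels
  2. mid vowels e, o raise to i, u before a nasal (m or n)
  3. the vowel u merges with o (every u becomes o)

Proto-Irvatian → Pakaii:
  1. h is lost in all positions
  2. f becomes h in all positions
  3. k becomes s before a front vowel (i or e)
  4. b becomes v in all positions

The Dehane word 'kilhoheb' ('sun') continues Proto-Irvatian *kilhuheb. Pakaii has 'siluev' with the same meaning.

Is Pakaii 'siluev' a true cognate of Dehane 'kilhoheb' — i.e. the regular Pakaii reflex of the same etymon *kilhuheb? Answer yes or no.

Derive the expected Pakaii reflex of *kilhuheb:
Pakaii: start from *kilhuheb.
  rule 1 (h-loss): kilhuheb → kilueb
  rule 2: no change — kilueb
  rule 3 (palatalisation): kilueb → silueb
  rule 4 (unconditioned shift): silueb → siluev
  ⇒ Pakaii siluev
Pakaii 'siluev' matches the regular reflex exactly, so the pair is cognate.

yes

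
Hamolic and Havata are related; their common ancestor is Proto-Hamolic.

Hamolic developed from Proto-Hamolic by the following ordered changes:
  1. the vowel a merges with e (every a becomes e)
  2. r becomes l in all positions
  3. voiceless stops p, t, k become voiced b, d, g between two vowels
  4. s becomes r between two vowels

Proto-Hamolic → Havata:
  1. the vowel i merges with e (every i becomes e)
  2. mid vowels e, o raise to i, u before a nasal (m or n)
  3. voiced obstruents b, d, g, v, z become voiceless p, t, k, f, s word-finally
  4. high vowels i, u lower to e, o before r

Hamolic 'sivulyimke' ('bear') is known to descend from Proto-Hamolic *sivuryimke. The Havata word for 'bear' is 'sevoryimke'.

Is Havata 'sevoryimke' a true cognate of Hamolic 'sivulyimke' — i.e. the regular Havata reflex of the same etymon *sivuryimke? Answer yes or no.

Derive the expected Havata reflex of *sivuryimke:
Havata: *sivuryimke
  sivuryimke → sevuryemke   [vowel merger]
  sevuryemke → sevuryimke   [pre-nasal raising]
  sevuryimke (rule 3 does not apply)
  sevuryimke → sevoryimke   [pre-rhotic lowering]
  giving Havata sevoryimke.
Havata 'sevoryimke' matches the regular reflex exactly, so the pair is cognate.

yes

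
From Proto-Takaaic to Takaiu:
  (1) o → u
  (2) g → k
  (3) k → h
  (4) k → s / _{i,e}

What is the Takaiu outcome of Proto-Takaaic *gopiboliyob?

hupibuliyub

Takaiu: start from *gopiboliyob.
  rule 1 (vowel merger): gopiboliyob → gupibuliyub
  rule 2 (unconditioned shift): gupibuliyub → kupibuliyub
  rule 3 (unconditioned shift): kupibuliyub → hupibuliyub
  rule 4: no change — hupibuliyub
  ⇒ Takaiu hupibuliyub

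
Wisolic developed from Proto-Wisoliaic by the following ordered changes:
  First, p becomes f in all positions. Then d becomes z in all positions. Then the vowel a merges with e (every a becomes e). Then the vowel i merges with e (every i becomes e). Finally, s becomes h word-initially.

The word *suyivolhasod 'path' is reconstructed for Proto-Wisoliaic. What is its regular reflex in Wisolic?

Wisolic: start from *suyivolhasod.
  rule 1: no change — suyivolhasod
  rule 2 (unconditioned shift): suyivolhasod → suyivolhasoz
  rule 3 (vowel merger): suyivolhasoz → suyivolhesoz
  rule 4 (vowel merger): suyivolhesoz → suyevolhesoz
  rule 5 (debuccalisation): suyevolhesoz → huyevolhesoz
  ⇒ Wisolic huyevolhesoz

huyevolhesoz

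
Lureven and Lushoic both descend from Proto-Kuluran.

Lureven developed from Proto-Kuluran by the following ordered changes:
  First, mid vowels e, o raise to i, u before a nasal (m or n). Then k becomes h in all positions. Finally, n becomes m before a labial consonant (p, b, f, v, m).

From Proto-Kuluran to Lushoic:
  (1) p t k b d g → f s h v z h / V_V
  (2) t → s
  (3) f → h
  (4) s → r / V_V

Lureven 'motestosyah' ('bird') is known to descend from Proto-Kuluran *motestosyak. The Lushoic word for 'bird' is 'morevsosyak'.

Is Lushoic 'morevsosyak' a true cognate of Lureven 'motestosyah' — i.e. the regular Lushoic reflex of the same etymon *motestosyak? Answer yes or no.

no

Derive the expected Lushoic reflex of *motestosyak:
Lushoic: *motestosyak
  motestosyak → mosestosyak   [intervocalic lenition]
  mosestosyak → mosessosyak   [unconditioned shift]
  mosessosyak (rule 3 does not apply)
  mosessosyak → moressosyak   [rhotacism]
  giving Lushoic moressosyak.
The regular Lushoic reflex would be 'moressosyak', but the attested form is 'morevsosyak'. The correspondence is irregular, so they are not cognates (the Lushoic form has a different source).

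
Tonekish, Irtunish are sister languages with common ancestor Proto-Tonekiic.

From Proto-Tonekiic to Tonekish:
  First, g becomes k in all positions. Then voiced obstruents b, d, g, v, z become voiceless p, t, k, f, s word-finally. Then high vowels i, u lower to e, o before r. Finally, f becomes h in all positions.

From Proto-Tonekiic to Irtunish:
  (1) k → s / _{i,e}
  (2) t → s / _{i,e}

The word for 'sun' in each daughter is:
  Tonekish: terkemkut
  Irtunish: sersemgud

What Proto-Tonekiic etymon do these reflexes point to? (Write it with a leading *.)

Position 7: Tonekish has k, Irtunish has g. Irtunish preserves g here (none of its changes turn any other segment into g), so the proto-segment is *g.
Position 4: Tonekish has k, Irtunish has s. Taking the neighbouring segments as reconstructed: Tonekish k could go back to *k or *g; Irtunish s could go back to *t or *k or *s — the one source consistent with every daughter is *k.
Continuing position by position gives *terkemgud; check it forward:
Tonekish: *terkemgud
  terkemgud → terkemkud   [unconditioned shift]
  terkemkud → terkemkut   [final devoicing]
  terkemkut (rule 3 does not apply)
  terkemkut (rule 4 does not apply)
  giving Tonekish terkemkut.
Irtunish: *terkemgud > tersemgud > sersemgud  (by palatalisation, palatalisation)
No other proto-form is consistent with every reflex, so the reconstruction is *terkemgud.

*terkemgud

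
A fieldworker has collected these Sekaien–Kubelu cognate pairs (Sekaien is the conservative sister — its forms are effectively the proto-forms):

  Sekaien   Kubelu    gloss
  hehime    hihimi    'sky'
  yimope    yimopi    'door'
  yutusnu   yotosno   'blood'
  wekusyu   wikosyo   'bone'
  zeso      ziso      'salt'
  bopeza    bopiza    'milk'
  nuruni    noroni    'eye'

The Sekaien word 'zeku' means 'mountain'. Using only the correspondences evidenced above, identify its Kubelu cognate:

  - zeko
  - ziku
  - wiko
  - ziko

hehime ~ hihimi, wekusyu ~ wikosyo — Sekaien e corresponds to Kubelu i after a consonant, before a consonant other than r, m, n, p, b, f, v.
yutusnu ~ yotosno, wekusyu ~ wikosyo — Sekaien u corresponds to Kubelu o word-finally.
Applying these to Sekaien 'zeku':
  zeku → ziku   (e→i after a consonant, before a consonant other than r, m, n, p, b, f, v)
  ziku → ziko   (u→o word-finally)
So the Kubelu cognate is 'ziko'.

ziko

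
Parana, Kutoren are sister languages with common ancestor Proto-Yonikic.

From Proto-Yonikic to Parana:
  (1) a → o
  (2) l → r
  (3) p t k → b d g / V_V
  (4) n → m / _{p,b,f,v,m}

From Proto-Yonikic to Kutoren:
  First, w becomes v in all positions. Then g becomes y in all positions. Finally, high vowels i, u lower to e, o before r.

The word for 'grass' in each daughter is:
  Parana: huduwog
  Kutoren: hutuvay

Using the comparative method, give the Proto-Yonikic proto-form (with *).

*hutuwag

Position 5: Parana has w, Kutoren has v. Parana preserves w here (none of its changes turn any other segment into w), so the proto-segment is *w.
Position 7: Parana has g, Kutoren has y. Taking the neighbouring segments as reconstructed: Parana g can only go back to *g; Kutoren y could go back to *g or *y — the one source consistent with every daughter is *g.
Continuing position by position gives *hutuwag; check it forward:
Parana: *hutuwag
  hutuwag → hutuwog   [vowel merger]
  hutuwog (rule 2 does not apply)
  hutuwog → huduwog   [intervocalic voicing]
  huduwog (rule 4 does not apply)
  giving Parana huduwog.
Kutoren: *hutuwag
  hutuwag → hutuvag   [unconditioned shift]
  hutuvag → hutuvay   [unconditioned shift]
  hutuvay (rule 3 does not apply)
  giving Kutoren hutuvay.
Only *hutuwag yields all of Parana huduwog, Kutoren hutuvay.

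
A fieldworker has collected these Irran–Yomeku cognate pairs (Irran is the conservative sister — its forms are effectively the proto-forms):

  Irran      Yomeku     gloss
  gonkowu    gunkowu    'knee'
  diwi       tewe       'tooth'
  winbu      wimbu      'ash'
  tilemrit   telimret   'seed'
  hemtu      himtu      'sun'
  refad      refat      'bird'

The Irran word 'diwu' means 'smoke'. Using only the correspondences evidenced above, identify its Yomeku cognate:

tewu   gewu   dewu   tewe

diwi ~ tewe — Irran d corresponds to Yomeku t word-initially before a front vowel.
diwi ~ tewe, tilemrit ~ telimret — Irran i corresponds to Yomeku e after a consonant, before a consonant other than r, m, n, p, b, f, v.
Applying these to Irran 'diwu':
  diwu → tiwu   (d→t word-initially before a front vowel)
  tiwu → tewu   (i→e after a consonant, before a consonant other than r, m, n, p, b, f, v)
So the Yomeku cognate is 'tewu'.

tewu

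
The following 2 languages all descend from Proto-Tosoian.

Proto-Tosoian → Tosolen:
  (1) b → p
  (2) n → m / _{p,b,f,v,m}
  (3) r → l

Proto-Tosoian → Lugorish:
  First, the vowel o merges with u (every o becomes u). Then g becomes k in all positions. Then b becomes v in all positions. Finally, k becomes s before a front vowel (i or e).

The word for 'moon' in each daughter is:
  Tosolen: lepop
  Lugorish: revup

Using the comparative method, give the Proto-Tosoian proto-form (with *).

Position 3: Tosolen has p, Lugorish has v. Taking the neighbouring segments as reconstructed: Tosolen p could go back to *p or *b; Lugorish v could go back to *b or *v — the one source consistent with every daughter is *b.
Position 1: Tosolen has l, Lugorish has r. Lugorish preserves r here (none of its changes turn any other segment into r), so the proto-segment is *r.
This points to *rebop. Verify forward in each daughter:
Tosolen: start from *rebop.
  rule 1 (unconditioned shift): rebop → repop
  rule 2: no change — repop
  rule 3 (unconditioned shift): repop → lepop
  ⇒ Tosolen lepop
Lugorish: *rebop > rebup > revup  (by vowel merger, unconditioned shift)
*rebop is the unique common source.

*rebop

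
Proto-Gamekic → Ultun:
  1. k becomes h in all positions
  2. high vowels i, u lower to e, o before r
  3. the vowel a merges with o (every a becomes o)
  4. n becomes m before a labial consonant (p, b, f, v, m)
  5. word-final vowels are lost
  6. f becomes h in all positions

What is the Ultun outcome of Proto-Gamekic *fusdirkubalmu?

Ultun: *fusdirkubalmu > fusdirhubalmu > fusderhubalmu > fusderhubolmu > fusderhubolm > husderhubolm  (by unconditioned shift, pre-rhotic lowering, vowel merger, apocope, unconditioned shift)

husderhubolm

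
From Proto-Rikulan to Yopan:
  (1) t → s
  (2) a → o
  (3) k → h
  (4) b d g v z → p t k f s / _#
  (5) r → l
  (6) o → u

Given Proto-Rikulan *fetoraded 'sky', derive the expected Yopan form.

fesuludet

Yopan: *fetoraded
  fetoraded → fesoraded   [unconditioned shift]
  fesoraded → fesoroded   [vowel merger]
  fesoroded (rule 3 does not apply)
  fesoroded → fesorodet   [final devoicing]
  fesorodet → fesolodet   [unconditioned shift]
  fesolodet → fesuludet   [vowel merger]
  giving Yopan fesuludet.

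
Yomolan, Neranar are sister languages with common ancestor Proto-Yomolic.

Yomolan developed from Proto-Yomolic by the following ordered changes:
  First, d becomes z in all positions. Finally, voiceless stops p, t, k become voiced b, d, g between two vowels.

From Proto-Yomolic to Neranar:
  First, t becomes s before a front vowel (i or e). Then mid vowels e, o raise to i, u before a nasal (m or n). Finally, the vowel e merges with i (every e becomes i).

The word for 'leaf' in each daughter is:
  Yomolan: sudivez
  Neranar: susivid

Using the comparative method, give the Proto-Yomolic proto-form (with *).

*sutived

Position 6: Yomolan has e, Neranar has i. Yomolan preserves e here (none of its changes turn any other segment into e), so the proto-segment is *e.
Position 7: Yomolan has z, Neranar has d. Neranar preserves d here (none of its changes turn any other segment into d), so the proto-segment is *d.
Continuing position by position gives *sutived; check it forward:
Yomolan: *sutived
  sutived → sutivez   [unconditioned shift]
  sutivez → sudivez   [intervocalic voicing]
  giving Yomolan sudivez.
Neranar: start from *sutived.
  rule 1 (palatalisation): sutived → susived
  rule 2: no change — susived
  rule 3 (vowel merger): susived → susivid
  ⇒ Neranar susivid
*sutived is the unique common source.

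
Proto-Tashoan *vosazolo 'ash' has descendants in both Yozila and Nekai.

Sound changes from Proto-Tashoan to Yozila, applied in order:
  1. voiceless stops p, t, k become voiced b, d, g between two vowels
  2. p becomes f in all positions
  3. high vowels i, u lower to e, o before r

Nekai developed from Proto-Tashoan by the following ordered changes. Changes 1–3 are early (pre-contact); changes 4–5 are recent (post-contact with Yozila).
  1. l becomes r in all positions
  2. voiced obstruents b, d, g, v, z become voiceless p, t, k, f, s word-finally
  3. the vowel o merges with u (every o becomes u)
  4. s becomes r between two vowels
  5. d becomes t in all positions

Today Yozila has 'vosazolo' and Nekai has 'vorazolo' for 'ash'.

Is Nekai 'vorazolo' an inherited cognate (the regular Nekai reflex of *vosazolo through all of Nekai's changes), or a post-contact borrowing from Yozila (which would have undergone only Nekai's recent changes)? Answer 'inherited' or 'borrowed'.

If inherited, *vosazolo would pass through all of Nekai's changes:
Nekai: *vosazolo > vosazoro > vusazuru > vurazuru  (by unconditioned shift, vowel merger, rhotacism)
If borrowed from Yozila 'vosazolo' after the early changes, it would undergo only the recent ones:
  rule 4 (rhotacism): vosazolo → vorazolo
  rule 5 (unconditioned shift): no change (vorazolo)
  ⇒ as a loan: vorazolo
Nekai 'vorazolo' matches the loan outcome 'vorazolo', not the inherited 'vurazuru' — it skipped the early Nekai changes, so it was borrowed from Yozila.

borrowed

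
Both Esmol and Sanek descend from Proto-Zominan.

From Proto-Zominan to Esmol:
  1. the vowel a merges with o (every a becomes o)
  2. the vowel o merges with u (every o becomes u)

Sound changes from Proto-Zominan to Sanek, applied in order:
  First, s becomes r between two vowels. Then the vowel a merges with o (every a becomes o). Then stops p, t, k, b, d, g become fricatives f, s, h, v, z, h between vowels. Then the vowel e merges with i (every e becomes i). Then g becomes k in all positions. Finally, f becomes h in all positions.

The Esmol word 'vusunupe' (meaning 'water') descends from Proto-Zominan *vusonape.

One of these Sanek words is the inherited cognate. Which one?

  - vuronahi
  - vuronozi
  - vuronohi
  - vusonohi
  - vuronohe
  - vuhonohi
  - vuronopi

Sanek: *vusonape > vuronape > vuronope > vuronofe > vuronofi > vuronohi  (by rhotacism, vowel merger, intervocalic lenition, vowel merger, unconditioned shift)
The other candidates each miss or misapply at least one Sanek change.

vuronohi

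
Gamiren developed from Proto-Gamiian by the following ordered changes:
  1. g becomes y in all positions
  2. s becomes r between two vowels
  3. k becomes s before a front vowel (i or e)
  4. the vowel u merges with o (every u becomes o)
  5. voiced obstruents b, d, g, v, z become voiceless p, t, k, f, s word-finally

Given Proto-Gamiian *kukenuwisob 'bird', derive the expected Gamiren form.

kosenowirop

Gamiren: *kukenuwisob
  kukenuwisob (rule 1 does not apply)
  kukenuwisob → kukenuwirob   [rhotacism]
  kukenuwirob → kusenuwirob   [palatalisation]
  kusenuwirob → kosenowirob   [vowel merger]
  kosenowirob → kosenowirop   [final devoicing]
  giving Gamiren kosenowirop.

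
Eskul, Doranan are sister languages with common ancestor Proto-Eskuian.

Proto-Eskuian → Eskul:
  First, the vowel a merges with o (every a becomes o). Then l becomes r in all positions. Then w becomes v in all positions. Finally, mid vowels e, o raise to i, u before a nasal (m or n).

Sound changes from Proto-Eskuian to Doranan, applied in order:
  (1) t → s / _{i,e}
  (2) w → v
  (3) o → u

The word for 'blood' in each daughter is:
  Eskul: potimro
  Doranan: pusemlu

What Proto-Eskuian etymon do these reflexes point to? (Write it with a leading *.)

Position 4: Eskul has i, Doranan has e. Doranan preserves e here (none of its changes turn any other segment into e), so the proto-segment is *e.
Position 2: Eskul has o, Doranan has u. Taking the neighbouring segments as reconstructed: Eskul o could go back to *a or *o; Doranan u could go back to *o or *u — the one source consistent with every daughter is *o.
Position 6: Eskul has r, Doranan has l. Doranan preserves l here (none of its changes turn any other segment into l), so the proto-segment is *l.
This points to *potemlo. Verify forward in each daughter:
Eskul: start from *potemlo.
  rule 1: no change — potemlo
  rule 2 (unconditioned shift): potemlo → potemro
  rule 3: no change — potemro
  rule 4 (pre-nasal raising): potemro → potimro
  ⇒ Eskul potimro
Doranan: *potemlo > posemlo > pusemlu  (by palatalisation, vowel merger)
*potemlo is the unique common source.

*potemlo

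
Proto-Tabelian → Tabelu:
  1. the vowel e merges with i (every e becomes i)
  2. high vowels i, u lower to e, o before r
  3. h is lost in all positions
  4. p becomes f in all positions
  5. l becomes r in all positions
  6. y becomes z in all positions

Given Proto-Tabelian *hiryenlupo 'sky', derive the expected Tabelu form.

erzinrufo

Tabelu: start from *hiryenlupo.
  rule 1 (vowel merger): hiryenlupo → hiryinlupo
  rule 2 (pre-rhotic lowering): hiryinlupo → heryinlupo
  rule 3 (h-loss): heryinlupo → eryinlupo
  rule 4 (unconditioned shift): eryinlupo → eryinlufo
  rule 5 (unconditioned shift): eryinlufo → eryinrufo
  rule 6 (unconditioned shift): eryinrufo → erzinrufo
  ⇒ Tabelu erzinrufo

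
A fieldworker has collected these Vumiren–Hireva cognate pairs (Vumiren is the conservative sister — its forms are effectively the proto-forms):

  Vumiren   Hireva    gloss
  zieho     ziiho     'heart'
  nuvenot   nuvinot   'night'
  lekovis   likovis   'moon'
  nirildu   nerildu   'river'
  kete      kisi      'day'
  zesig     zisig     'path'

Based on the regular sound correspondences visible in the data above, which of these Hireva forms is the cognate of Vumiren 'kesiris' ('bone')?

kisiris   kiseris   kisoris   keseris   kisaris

lekovis ~ likovis, kete ~ kisi — Vumiren e corresponds to Hireva i after a consonant, before a consonant other than r, m, n, p, b, f, v.
nirildu ~ nerildu — Vumiren i corresponds to Hireva e after a consonant, before r.
Applying these to Vumiren 'kesiris':
  kesiris → kisiris   (e→i after a consonant, before a consonant other than r, m, n, p, b, f, v)
  kisiris → kiseris   (i→e after a consonant, before r)
So the Hireva cognate is 'kiseris'.

kiseris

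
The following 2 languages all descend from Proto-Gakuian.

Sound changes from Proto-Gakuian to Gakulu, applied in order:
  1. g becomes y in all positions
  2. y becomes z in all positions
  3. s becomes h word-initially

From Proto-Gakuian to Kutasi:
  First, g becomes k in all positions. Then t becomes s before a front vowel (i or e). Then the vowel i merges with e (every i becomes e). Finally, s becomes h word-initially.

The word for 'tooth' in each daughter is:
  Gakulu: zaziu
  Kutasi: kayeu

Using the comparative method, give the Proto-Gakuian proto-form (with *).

Position 1: Gakulu has z, Kutasi has k. Taking the neighbouring segments as reconstructed: Gakulu z could go back to *g or *z or *y; Kutasi k could go back to *k or *g — the one source consistent with every daughter is *g.
Position 4: Gakulu has i, Kutasi has e. Gakulu preserves i here (none of its changes turn any other segment into i), so the proto-segment is *i.
Verify the candidate proto-form against each daughter:
Gakulu: *gayiu
  gayiu → yayiu   [unconditioned shift]
  yayiu → zaziu   [unconditioned shift]
  zaziu (rule 3 does not apply)
  giving Gakulu zaziu.
Kutasi: start from *gayiu.
  rule 1 (unconditioned shift): gayiu → kayiu
  rule 2: no change — kayiu
  rule 3 (vowel merger): kayiu → kayeu
  rule 4: no change — kayeu
  ⇒ Kutasi kayeu
*gayiu is the unique common source.

*gayiu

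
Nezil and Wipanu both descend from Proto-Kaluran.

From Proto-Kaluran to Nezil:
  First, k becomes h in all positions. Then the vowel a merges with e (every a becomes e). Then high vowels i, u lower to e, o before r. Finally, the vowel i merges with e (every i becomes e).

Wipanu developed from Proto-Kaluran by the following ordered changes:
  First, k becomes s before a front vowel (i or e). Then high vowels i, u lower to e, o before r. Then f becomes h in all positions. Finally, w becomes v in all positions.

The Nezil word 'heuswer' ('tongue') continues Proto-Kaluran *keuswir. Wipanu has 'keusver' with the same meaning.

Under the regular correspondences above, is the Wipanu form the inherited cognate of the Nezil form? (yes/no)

Derive the expected Wipanu reflex of *keuswir:
Wipanu: *keuswir > seuswir > seuswer > seusver  (by palatalisation, pre-rhotic lowering, unconditioned shift)
The regular Wipanu reflex would be 'seusver', but the attested form is 'keusver'. The correspondence is irregular, so they are not cognates (the Wipanu form has a different source).

no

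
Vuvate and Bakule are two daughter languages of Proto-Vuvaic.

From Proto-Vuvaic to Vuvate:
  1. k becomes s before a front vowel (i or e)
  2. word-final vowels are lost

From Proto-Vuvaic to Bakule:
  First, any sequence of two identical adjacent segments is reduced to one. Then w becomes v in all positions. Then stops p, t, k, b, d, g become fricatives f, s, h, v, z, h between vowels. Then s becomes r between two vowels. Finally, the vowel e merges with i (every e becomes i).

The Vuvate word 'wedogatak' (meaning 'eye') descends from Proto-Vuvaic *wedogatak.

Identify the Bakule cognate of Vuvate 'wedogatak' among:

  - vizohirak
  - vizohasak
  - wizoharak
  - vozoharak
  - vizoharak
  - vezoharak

vizoharak

Bakule: *wedogatak > vedogatak > vezohasak > vezoharak > vizoharak  (by unconditioned shift, intervocalic lenition, rhotacism, vowel merger)
The other candidates each miss or misapply at least one Bakule change.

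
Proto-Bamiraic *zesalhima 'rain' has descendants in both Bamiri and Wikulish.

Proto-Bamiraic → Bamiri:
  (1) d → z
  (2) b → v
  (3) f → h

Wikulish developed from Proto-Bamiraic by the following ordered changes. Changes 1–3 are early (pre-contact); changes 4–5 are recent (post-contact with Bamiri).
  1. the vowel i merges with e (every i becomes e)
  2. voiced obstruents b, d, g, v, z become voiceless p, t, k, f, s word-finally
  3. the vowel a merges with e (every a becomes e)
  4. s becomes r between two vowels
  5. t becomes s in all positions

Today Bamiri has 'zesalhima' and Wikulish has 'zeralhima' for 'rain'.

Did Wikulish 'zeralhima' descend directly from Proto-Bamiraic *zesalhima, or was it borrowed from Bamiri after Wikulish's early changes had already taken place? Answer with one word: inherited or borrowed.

If inherited, *zesalhima would pass through all of Wikulish's changes:
Wikulish: *zesalhima > zesalhema > zeselheme > zerelheme  (by vowel merger, vowel merger, rhotacism)
If borrowed from Bamiri 'zesalhima' after the early changes, it would undergo only the recent ones:
  rule 4 (rhotacism): zesalhima → zeralhima
  rule 5 (unconditioned shift): no change (zeralhima)
  ⇒ as a loan: zeralhima
Wikulish 'zeralhima' matches the loan outcome 'zeralhima', not the inherited 'zerelheme' — it skipped the early Wikulish changes, so it was borrowed from Bamiri.

borrowed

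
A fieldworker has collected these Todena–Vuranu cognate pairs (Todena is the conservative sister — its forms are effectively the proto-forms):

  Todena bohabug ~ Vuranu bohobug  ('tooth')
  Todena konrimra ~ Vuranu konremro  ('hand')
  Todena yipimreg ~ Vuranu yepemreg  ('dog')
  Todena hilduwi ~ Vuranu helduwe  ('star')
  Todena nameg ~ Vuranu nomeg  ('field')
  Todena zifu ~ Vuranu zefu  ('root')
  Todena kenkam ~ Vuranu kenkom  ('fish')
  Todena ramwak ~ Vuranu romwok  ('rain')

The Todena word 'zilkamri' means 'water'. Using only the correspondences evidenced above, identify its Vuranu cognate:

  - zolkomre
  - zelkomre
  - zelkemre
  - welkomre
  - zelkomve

zelkomre

hilduwi ~ helduwe — Todena i corresponds to Vuranu e after a consonant, before a consonant other than r, m, n, p, b, f, v.
nameg ~ nomeg, kenkam ~ kenkom — Todena a corresponds to Vuranu o after a consonant, before a nasal.
hilduwi ~ helduwe — Todena i corresponds to Vuranu e word-finally.
Applying these to Todena 'zilkamri':
  zilkamri → zelkamri   (i→e after a consonant, before a consonant other than r, m, n, p, b, f, v)
  zelkamri → zelkomri   (a→o after a consonant, before a nasal)
  zelkomri → zelkomre   (i→e word-finally)
So the Vuranu cognate is 'zelkomre'.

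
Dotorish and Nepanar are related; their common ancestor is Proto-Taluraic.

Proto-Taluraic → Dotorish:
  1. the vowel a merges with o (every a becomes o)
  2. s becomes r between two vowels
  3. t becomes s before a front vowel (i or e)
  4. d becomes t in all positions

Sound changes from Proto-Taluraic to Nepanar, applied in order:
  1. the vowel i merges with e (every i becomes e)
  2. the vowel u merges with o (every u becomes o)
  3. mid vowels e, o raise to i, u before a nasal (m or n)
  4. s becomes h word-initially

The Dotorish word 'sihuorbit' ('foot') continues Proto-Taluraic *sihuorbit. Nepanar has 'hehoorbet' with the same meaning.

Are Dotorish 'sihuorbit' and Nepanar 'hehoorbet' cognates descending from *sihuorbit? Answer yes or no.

Derive the expected Nepanar reflex of *sihuorbit:
Nepanar: *sihuorbit
  sihuorbit → sehuorbet   [vowel merger]
  sehuorbet → sehoorbet   [vowel merger]
  sehoorbet (rule 3 does not apply)
  sehoorbet → hehoorbet   [debuccalisation]
  giving Nepanar hehoorbet.
Nepanar 'hehoorbet' matches the regular reflex exactly, so the pair is cognate.

yes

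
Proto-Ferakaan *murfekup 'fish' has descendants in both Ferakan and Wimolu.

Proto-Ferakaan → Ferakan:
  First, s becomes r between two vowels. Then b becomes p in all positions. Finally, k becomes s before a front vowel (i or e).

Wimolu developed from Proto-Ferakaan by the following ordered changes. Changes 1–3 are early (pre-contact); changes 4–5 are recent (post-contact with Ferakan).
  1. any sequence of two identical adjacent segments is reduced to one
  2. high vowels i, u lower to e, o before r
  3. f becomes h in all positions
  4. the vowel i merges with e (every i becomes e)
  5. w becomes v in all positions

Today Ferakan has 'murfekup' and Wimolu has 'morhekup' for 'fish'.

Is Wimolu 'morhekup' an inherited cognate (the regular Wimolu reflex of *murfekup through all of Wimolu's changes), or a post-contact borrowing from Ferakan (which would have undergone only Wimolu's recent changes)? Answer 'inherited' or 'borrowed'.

If inherited, *murfekup would pass through all of Wimolu's changes:
Wimolu: *murfekup > morfekup > morhekup  (by pre-rhotic lowering, unconditioned shift)
If borrowed from Ferakan 'murfekup' after the early changes, it would undergo only the recent ones:
  rule 4 (vowel merger): no change (murfekup)
  rule 5 (unconditioned shift): no change (murfekup)
  ⇒ as a loan: murfekup
Wimolu 'morhekup' matches the inherited outcome exactly, so it is an inherited cognate, not a loan.

inherited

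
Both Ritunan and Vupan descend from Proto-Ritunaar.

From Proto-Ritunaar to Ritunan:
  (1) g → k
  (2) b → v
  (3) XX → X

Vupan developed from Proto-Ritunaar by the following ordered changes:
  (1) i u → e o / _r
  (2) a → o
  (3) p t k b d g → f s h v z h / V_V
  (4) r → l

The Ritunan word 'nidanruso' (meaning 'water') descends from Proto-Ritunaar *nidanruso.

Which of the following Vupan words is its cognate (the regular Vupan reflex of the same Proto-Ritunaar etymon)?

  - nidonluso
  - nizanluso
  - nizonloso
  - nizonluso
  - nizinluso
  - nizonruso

nizonluso

Vupan: *nidanruso
  nidanruso (rule 1 does not apply)
  nidanruso → nidonruso   [vowel merger]
  nidonruso → nizonruso   [intervocalic lenition]
  nizonruso → nizonluso   [unconditioned shift]
  giving Vupan nizonluso.
Only 'nizonluso' matches the regular Vupan development of *nidanruso.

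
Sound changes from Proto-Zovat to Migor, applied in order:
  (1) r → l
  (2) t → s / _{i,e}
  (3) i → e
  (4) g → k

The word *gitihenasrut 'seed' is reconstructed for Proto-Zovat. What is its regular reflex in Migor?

kesehenaslut

Migor: start from *gitihenasrut.
  rule 1 (unconditioned shift): gitihenasrut → gitihenaslut
  rule 2 (palatalisation): gitihenaslut → gisihenaslut
  rule 3 (vowel merger): gisihenaslut → gesehenaslut
  rule 4 (unconditioned shift): gesehenaslut → kesehenaslut
  ⇒ Migor kesehenaslut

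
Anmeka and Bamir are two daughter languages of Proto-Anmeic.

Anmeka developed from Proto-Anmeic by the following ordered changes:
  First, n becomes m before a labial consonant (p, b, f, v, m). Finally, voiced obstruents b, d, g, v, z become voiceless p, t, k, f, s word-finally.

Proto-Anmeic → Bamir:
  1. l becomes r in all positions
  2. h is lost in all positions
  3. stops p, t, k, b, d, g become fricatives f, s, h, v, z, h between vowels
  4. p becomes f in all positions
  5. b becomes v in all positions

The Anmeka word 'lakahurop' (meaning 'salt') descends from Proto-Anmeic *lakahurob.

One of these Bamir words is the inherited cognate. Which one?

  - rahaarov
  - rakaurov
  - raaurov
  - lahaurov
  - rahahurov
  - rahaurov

Bamir: start from *lakahurob.
  rule 1 (unconditioned shift): lakahurob → rakahurob
  rule 2 (h-loss): rakahurob → rakaurob
  rule 3 (intervocalic lenition): rakaurob → rahaurob
  rule 4: no change — rahaurob
  rule 5 (unconditioned shift): rahaurob → rahaurov
  ⇒ Bamir rahaurov
Among the options, 'rahaurov' alone shows every Bamir change applied in order.

rahaurov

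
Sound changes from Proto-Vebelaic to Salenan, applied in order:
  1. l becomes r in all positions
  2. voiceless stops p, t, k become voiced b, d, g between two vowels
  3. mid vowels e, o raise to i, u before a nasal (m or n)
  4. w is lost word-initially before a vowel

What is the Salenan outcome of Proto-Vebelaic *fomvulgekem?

Salenan: start from *fomvulgekem.
  rule 1 (unconditioned shift): fomvulgekem → fomvurgekem
  rule 2 (intervocalic voicing): fomvurgekem → fomvurgegem
  rule 3 (pre-nasal raising): fomvurgegem → fumvurgegim
  rule 4: no change — fumvurgegim
  ⇒ Salenan fumvurgegim

fumvurgegim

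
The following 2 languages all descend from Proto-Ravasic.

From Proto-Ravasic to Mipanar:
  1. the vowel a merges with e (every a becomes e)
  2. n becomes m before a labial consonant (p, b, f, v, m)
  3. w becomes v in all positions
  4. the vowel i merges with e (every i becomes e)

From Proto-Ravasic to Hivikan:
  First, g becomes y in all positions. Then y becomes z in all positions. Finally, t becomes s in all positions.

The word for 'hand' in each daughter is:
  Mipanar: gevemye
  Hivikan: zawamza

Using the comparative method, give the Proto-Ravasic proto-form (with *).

Position 3: Mipanar has v, Hivikan has w. Hivikan preserves w here (none of its changes turn any other segment into w), so the proto-segment is *w.
Position 7: Mipanar has e, Hivikan has a. Hivikan preserves a here (none of its changes turn any other segment into a), so the proto-segment is *a.
Verify the candidate proto-form against each daughter:
Mipanar: start from *gawamya.
  rule 1 (vowel merger): gawamya → gewemye
  rule 2: no change — gewemye
  rule 3 (unconditioned shift): gewemye → gevemye
  rule 4: no change — gevemye
  ⇒ Mipanar gevemye
Hivikan: start from *gawamya.
  rule 1 (unconditioned shift): gawamya → yawamya
  rule 2 (unconditioned shift): yawamya → zawamza
  rule 3: no change — zawamza
  ⇒ Hivikan zawamza
No other proto-form is consistent with every reflex, so the reconstruction is *gawamya.

*gawamya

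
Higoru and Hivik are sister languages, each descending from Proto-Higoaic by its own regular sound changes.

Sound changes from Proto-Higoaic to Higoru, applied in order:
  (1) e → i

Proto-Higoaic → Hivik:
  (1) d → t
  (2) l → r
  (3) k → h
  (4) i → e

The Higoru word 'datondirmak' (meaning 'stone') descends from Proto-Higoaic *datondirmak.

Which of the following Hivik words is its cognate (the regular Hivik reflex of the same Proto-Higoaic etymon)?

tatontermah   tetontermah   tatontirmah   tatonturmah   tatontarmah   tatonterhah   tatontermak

tatontermah

Hivik: *datondirmak
  datondirmak → tatontirmak   [unconditioned shift]
  tatontirmak (rule 2 does not apply)
  tatontirmak → tatontirmah   [unconditioned shift]
  tatontirmah → tatontermah   [vowel merger]
  giving Hivik tatontermah.
Only 'tatontermah' matches the regular Hivik development of *datondirmak.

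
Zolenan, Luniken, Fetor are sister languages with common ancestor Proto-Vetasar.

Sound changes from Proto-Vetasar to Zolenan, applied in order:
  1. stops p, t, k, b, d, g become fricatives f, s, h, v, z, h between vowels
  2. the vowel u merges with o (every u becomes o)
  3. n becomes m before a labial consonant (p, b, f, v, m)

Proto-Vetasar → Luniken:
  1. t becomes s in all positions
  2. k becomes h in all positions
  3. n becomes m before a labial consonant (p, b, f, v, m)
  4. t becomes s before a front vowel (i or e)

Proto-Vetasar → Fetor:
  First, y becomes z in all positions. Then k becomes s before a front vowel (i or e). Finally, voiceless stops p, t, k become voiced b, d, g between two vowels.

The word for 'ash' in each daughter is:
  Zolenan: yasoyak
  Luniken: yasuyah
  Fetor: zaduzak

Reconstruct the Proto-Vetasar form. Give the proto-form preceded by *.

Position 1: Zolenan has y, Luniken has y, Fetor has z. Zolenan preserves y here (none of its changes turn any other segment into y), so the proto-segment is *y.
Position 7: Zolenan has k, Luniken has h, Fetor has k. Zolenan preserves k here (none of its changes turn any other segment into k), so the proto-segment is *k.
Continuing position by position gives *yatuyak; check it forward:
Zolenan: start from *yatuyak.
  rule 1 (intervocalic lenition): yatuyak → yasuyak
  rule 2 (vowel merger): yasuyak → yasoyak
  rule 3: no change — yasoyak
  ⇒ Zolenan yasoyak
Luniken: *yatuyak
  yatuyak → yasuyak   [unconditioned shift]
  yasuyak → yasuyah   [unconditioned shift]
  yasuyah (rule 3 does not apply)
  yasuyah (rule 4 does not apply)
  giving Luniken yasuyah.
Fetor: *yatuyak > zatuzak > zaduzak  (by unconditioned shift, intervocalic voicing)
No other proto-form is consistent with every reflex, so the reconstruction is *yatuyak.

*yatuyak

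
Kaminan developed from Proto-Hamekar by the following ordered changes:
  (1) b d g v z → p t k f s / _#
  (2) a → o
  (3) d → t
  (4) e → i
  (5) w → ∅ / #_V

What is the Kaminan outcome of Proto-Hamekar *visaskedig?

visoskitik

Kaminan: *visaskedig
  visaskedig → visaskedik   [final devoicing]
  visaskedik → visoskedik   [vowel merger]
  visoskedik → visosketik   [unconditioned shift]
  visosketik → visoskitik   [vowel merger]
  visoskitik (rule 5 does not apply)
  giving Kaminan visoskitik.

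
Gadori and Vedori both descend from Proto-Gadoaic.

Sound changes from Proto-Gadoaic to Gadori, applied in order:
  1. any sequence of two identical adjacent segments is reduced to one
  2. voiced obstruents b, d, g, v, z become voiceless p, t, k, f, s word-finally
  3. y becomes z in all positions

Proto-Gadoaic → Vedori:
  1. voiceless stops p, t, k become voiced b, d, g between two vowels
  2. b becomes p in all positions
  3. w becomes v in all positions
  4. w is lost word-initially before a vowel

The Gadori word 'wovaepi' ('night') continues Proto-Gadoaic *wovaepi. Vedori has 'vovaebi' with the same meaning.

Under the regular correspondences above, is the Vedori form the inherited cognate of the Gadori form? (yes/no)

no

Derive the expected Vedori reflex of *wovaepi:
Vedori: *wovaepi > wovaebi > wovaepi > vovaepi  (by intervocalic voicing, unconditioned shift, unconditioned shift)
The regular Vedori reflex would be 'vovaepi', but the attested form is 'vovaebi'. The correspondence is irregular, so they are not cognates (the Vedori form has a different source).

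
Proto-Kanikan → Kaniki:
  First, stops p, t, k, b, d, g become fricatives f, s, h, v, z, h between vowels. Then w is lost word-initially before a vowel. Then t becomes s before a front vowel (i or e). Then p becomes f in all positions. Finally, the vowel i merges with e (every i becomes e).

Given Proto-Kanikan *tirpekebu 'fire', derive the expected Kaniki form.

serfehevu

Kaniki: *tirpekebu
  tirpekebu → tirpehevu   [intervocalic lenition]
  tirpehevu (rule 2 does not apply)
  tirpehevu → sirpehevu   [palatalisation]
  sirpehevu → sirfehevu   [unconditioned shift]
  sirfehevu → serfehevu   [vowel merger]
  giving Kaniki serfehevu.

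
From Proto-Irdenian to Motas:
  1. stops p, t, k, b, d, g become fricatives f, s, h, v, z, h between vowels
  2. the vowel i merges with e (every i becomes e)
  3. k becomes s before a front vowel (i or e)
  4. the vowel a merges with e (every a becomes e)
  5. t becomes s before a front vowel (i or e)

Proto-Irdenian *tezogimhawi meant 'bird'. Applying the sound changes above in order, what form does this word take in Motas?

sezohemhewe

Motas: *tezogimhawi > tezohimhawi > tezohemhawe > tezohemhewe > sezohemhewe  (by intervocalic lenition, vowel merger, vowel merger, palatalisation)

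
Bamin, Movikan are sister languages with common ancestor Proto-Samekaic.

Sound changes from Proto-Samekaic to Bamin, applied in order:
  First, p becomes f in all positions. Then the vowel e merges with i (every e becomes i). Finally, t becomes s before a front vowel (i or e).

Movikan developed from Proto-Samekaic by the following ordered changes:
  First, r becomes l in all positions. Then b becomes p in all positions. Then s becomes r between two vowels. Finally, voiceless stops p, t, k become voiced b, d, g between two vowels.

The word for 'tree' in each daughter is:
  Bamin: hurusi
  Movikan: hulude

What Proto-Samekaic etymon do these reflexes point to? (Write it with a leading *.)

*hurute

Position 3: Bamin has r, Movikan has l. Bamin preserves r here (none of its changes turn any other segment into r), so the proto-segment is *r.
Position 6: Bamin has i, Movikan has e. Movikan preserves e here (none of its changes turn any other segment into e), so the proto-segment is *e.
Position 5: Bamin has s, Movikan has d. Taking the neighbouring segments as reconstructed: Bamin s could go back to *t or *s; Movikan d could go back to *t or *d — the one source consistent with every daughter is *t.
The remaining positions agree across the daughters. Check the candidate against every language:
Bamin: start from *hurute.
  rule 1: no change — hurute
  rule 2 (vowel merger): hurute → huruti
  rule 3 (palatalisation): huruti → hurusi
  ⇒ Bamin hurusi
Movikan: start from *hurute.
  rule 1 (unconditioned shift): hurute → hulute
  rule 2: no change — hulute
  rule 3: no change — hulute
  rule 4 (intervocalic voicing): hulute → hulude
  ⇒ Movikan hulude
Only *hurute yields all of Bamin hurusi, Movikan hulude.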